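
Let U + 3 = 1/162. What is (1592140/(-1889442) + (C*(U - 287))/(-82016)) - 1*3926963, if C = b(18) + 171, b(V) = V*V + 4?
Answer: -5476856553790098335/1394680275648 ≈ -3.9270e+6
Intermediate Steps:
b(V) = 4 + V² (b(V) = V² + 4 = 4 + V²)
U = -485/162 (U = -3 + 1/162 = -485/162 ≈ -2.9938)
C = 499 (C = (4 + 18²) + 171 = (4 + 324) + 171 = 328 + 171 = 499)
(1592140/(-1889442) + (C*(U - 287))/(-82016)) - 1*3926963 = (1592140/(-1889442) + (499*(-485/162 - 287))/(-82016)) - 1*3926963 = (1592140*(-1/1889442) + (499*(-46979/162))*(-1/82016)) - 3926963 = (-796070/944721 - 23442521/162*(-1/82016)) - 3926963 = (-796070/944721 + 23442521/13286592) - 3926963 = 1285509398689/1394680275648 - 3926963 = -5476856553790098335/1394680275648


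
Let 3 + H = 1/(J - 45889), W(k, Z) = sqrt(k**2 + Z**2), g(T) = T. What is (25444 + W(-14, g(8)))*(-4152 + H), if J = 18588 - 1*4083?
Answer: -829477714081/7846 - 130400521*sqrt(65)/15692 ≈ -1.0579e+8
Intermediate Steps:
J = 14505 (J = 18588 - 4083 = 14505)
W(k, Z) = sqrt(Z**2 + k**2)
H = -94153/31384 (H = -3 + 1/(14505 - 45889) = -3 + 1/(-31384) = -3 - 1/31384 = -94153/31384 ≈ -3.0000)
(25444 + W(-14, g(8)))*(-4152 + H) = (25444 + sqrt(8**2 + (-14)**2))*(-4152 - 94153/31384) = (25444 + sqrt(64 + 196))*(-130400521/31384) = (25444 + sqrt(260))*(-130400521/31384) = (25444 + 2*sqrt(65))*(-130400521/31384) = -829477714081/7846 - 130400521*sqrt(65)/15692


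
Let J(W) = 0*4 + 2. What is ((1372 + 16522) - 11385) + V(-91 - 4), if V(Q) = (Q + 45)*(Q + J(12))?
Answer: 11159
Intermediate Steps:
J(W) = 2 (J(W) = 0 + 2 = 2)
V(Q) = (2 + Q)*(45 + Q) (V(Q) = (Q + 45)*(Q + 2) = (45 + Q)*(2 + Q) = (2 + Q)*(45 + Q))
((1372 + 16522) - 11385) + V(-91 - 4) = ((1372 + 16522) - 11385) + (90 + (-91 - 4)**2 + 47*(-91 - 4)) = (17894 - 11385) + (90 + (-95)**2 + 47*(-95)) = 6509 + (90 + 9025 - 4465) = 6509 + 4650 = 11159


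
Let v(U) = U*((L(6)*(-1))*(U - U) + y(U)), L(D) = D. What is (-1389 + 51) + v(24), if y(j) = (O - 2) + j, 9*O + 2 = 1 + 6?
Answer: -2390/3 ≈ -796.67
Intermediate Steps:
O = 5/9 (O = -2/9 + (1 + 6)/9 = -2/9 + (⅑)*7 = -2/9 + 7/9 = 5/9 ≈ 0.55556)
y(j) = -13/9 + j (y(j) = (5/9 - 2) + j = -13/9 + j)
v(U) = U*(-13/9 + U) (v(U) = U*((6*(-1))*(U - U) + (-13/9 + U)) = U*(-6*0 + (-13/9 + U)) = U*(0 + (-13/9 + U)) = U*(-13/9 + U))
(-1389 + 51) + v(24) = (-1389 + 51) + (⅑)*24*(-13 + 9*24) = -1338 + (⅑)*24*(-13 + 216) = -1338 + (⅑)*24*203 = -1338 + 1624/3 = -2390/3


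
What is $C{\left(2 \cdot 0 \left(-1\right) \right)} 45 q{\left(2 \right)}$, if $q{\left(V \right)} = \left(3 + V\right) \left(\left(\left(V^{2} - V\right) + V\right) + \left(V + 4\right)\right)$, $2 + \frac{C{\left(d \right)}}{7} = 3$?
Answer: $15750$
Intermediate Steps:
$C{\left(d \right)} = 7$ ($C{\left(d \right)} = -14 + 7 \cdot 3 = -14 + 21 = 7$)
$q{\left(V \right)} = \left(3 + V\right) \left(4 + V + V^{2}\right)$ ($q{\left(V \right)} = \left(3 + V\right) \left(V^{2} + \left(4 + V\right)\right) = \left(3 + V\right) \left(4 + V + V^{2}\right)$)
$C{\left(2 \cdot 0 \left(-1\right) \right)} 45 q{\left(2 \right)} = 7 \cdot 45 \left(12 + 2^{3} + 4 \cdot 2^{2} + 7 \cdot 2\right) = 315 \left(12 + 8 + 4 \cdot 4 + 14\right) = 315 \left(12 + 8 + 16 + 14\right) = 315 \cdot 50 = 15750$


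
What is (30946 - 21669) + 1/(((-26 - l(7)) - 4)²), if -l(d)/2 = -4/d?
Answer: 440880197/47524 ≈ 9277.0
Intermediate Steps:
l(d) = 8/d (l(d) = -(-8)/d = 8/d)
(30946 - 21669) + 1/(((-26 - l(7)) - 4)²) = (30946 - 21669) + 1/(((-26 - 8/7) - 4)²) = 9277 + 1/(((-26 - 8/7) - 4)²) = 9277 + 1/((-190/7 - 4)²) = 9277 + 1/((-218/7)²) = 9277 + 1/(47524/49) = 9277 + 49/47524 = 440880197/47524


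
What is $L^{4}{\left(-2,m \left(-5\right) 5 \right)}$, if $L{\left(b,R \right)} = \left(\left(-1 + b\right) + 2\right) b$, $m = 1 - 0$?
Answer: $16$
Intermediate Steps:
$m = 1$ ($m = 1 + 0 = 1$)
$L{\left(b,R \right)} = b \left(1 + b\right)$ ($L{\left(b,R \right)} = \left(1 + b\right) b = b \left(1 + b\right)$)
$L^{4}{\left(-2,m \left(-5\right) 5 \right)} = \left(- 2 \left(1 - 2\right)\right)^{4} = \left(\left(-2\right) \left(-1\right)\right)^{4} = 2^{4} = 16$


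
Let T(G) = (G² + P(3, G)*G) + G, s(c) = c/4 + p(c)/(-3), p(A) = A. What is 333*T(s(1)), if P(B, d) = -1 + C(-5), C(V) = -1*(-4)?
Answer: -1739/16 ≈ -108.69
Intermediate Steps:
C(V) = 4
P(B, d) = 3 (P(B, d) = -1 + 4 = 3)
s(c) = -c/12 (s(c) = c/4 + c/(-3) = c*(¼) + c*(-⅓) = c/4 - c/3 = -c/12)
T(G) = G² + 4*G (T(G) = (G² + 3*G) + G = G² + 4*G)
333*T(s(1)) = 333*((-1/12*1)*(4 - 1/12*1)) = 333*(-(4 - 1/12)/12) = 333*(-1/12*47/12) = 333*(-47/144) = -1739/16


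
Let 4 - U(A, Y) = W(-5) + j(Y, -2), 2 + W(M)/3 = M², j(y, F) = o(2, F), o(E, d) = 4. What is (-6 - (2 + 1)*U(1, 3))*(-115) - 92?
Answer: -23207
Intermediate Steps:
j(y, F) = 4
W(M) = -6 + 3*M²
U(A, Y) = -69 (U(A, Y) = 4 - ((-6 + 3*(-5)²) + 4) = 4 - ((-6 + 3*25) + 4) = 4 - ((-6 + 75) + 4) = 4 - (69 + 4) = 4 - 1*73 = 4 - 73 = -69)
(-6 - (2 + 1)*U(1, 3))*(-115) - 92 = (-6 - (2 + 1)*(-69))*(-115) - 92 = (-6 - 3*(-69))*(-115) - 92 = (-6 - 1*(-207))*(-115) - 92 = (-6 + 207)*(-115) - 92 = 201*(-115) - 92 = -23115 - 92 = -23207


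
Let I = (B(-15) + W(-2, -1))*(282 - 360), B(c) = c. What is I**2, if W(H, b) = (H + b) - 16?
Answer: 7033104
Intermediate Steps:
W(H, b) = -16 + H + b
I = 2652 (I = (-15 + (-16 - 2 - 1))*(282 - 360) = (-15 - 19)*(-78) = -34*(-78) = 2652)
I**2 = 2652**2 = 7033104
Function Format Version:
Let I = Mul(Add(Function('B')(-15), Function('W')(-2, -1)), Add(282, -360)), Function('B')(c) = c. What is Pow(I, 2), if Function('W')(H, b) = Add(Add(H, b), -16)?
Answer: 7033104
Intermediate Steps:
Function('W')(H, b) = Add(-16, H, b)
I = 2652 (I = Mul(Add(-15, Add(-16, -2, -1)), Add(282, -360)) = Mul(Add(-15, -19), -78) = Mul(-34, -78) = 2652)
Pow(I, 2) = Pow(2652, 2) = 7033104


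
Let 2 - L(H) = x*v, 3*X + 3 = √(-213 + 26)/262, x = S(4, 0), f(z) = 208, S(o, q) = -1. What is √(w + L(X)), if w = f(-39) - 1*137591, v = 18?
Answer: I*√137363 ≈ 370.63*I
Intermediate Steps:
x = -1
X = -1 + I*√187/786 (X = -1 + (√(-213 + 26)/262)/3 = -1 + (√(-187)*(1/262))/3 = -1 + ((I*√187)*(1/262))/3 = -1 + (I*√187/262)/3 = -1 + I*√187/786 ≈ -1.0 + 0.017398*I)
w = -137383 (w = 208 - 1*137591 = 208 - 137591 = -137383)
L(H) = 20 (L(H) = 2 - (-1)*18 = 2 - 1*(-18) = 2 + 18 = 20)
√(w + L(X)) = √(-137383 + 20) = √(-137363) = I*√137363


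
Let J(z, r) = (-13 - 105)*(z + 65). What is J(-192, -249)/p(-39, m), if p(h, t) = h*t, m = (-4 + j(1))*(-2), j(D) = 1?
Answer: -7493/117 ≈ -64.043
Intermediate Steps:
J(z, r) = -7670 - 118*z (J(z, r) = -118*(65 + z) = -7670 - 118*z)
m = 6 (m = (-4 + 1)*(-2) = -3*(-2) = 6)
J(-192, -249)/p(-39, m) = (-7670 - 118*(-192))/((-39*6)) = (-7670 + 22656)/(-234) = 14986*(-1/234) = -7493/117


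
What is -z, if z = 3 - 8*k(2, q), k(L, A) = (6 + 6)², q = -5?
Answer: 1149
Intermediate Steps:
k(L, A) = 144 (k(L, A) = 12² = 144)
z = -1149 (z = 3 - 8*144 = 3 - 1152 = -1149)
-z = -1*(-1149) = 1149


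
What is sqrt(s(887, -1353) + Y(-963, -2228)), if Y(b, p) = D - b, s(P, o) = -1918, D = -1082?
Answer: I*sqrt(2037) ≈ 45.133*I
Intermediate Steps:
Y(b, p) = -1082 - b
sqrt(s(887, -1353) + Y(-963, -2228)) = sqrt(-1918 + (-1082 - 1*(-963))) = sqrt(-1918 + (-1082 + 963)) = sqrt(-1918 - 119) = sqrt(-2037) = I*sqrt(2037)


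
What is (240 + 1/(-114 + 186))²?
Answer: 298632961/5184 ≈ 57607.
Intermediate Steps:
(240 + 1/(-114 + 186))² = (240 + 1/72)² = (17281/72)² = 298632961/5184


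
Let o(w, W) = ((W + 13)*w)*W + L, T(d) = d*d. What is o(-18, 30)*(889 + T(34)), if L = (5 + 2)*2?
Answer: -47456270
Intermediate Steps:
L = 14 (L = 7*2 = 14)
T(d) = d²
o(w, W) = 14 + W*w*(13 + W) (o(w, W) = ((W + 13)*w)*W + 14 = ((13 + W)*w)*W + 14 = (w*(13 + W))*W + 14 = W*w*(13 + W) + 14 = 14 + W*w*(13 + W))
o(-18, 30)*(889 + T(34)) = (14 - 18*30² + 13*30*(-18))*(889 + 34²) = (14 - 18*900 - 7020)*(889 + 1156) = (14 - 16200 - 7020)*2045 = -23206*2045 = -47456270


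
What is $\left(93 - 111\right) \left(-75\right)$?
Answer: $1350$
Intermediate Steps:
$\left(93 - 111\right) \left(-75\right) = \left(-18\right) \left(-75\right) = 1350$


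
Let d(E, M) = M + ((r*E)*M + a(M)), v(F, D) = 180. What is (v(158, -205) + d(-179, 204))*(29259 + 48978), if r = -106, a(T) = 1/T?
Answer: 20594594671359/68 ≈ 3.0286e+11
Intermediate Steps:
d(E, M) = M + 1/M - 106*E*M (d(E, M) = M + ((-106*E)*M + 1/M) = M + (-106*E*M + 1/M) = M + (1/M - 106*E*M) = M + 1/M - 106*E*M)
(v(158, -205) + d(-179, 204))*(29259 + 48978) = (180 + (204 + 1/204 - 106*(-179)*204))*(29259 + 48978) = (180 + (204 + 1/204 + 3870696))*78237 = (180 + 789663601/204)*78237 = (789700321/204)*78237 = 20594594671359/68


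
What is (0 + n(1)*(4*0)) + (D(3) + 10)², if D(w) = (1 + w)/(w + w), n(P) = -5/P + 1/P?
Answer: 1024/9 ≈ 113.78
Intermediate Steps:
n(P) = -4/P (n(P) = -5/P + 1/P = -4/P)
D(w) = (1 + w)/(2*w) (D(w) = (1 + w)/((2*w)) = (1 + w)*(1/(2*w)) = (1 + w)/(2*w))
(0 + n(1)*(4*0)) + (D(3) + 10)² = (0 + (-4/1)*(4*0)) + ((½)*(1 + 3)/3 + 10)² = (0 - 4*1*0) + ((½)*(⅓)*4 + 10)² = (0 - 4*0) + (⅔ + 10)² = (0 + 0) + (32/3)² = 0 + 1024/9 = 1024/9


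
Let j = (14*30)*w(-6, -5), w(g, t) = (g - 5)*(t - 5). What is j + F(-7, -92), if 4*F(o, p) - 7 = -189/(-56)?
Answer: 1478483/32 ≈ 46203.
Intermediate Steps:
w(g, t) = (-5 + g)*(-5 + t)
F(o, p) = 83/32 (F(o, p) = 7/4 + (-189/(-56))/4 = 7/4 + (-189*(-1/56))/4 = 7/4 + (1/4)*(27/8) = 7/4 + 27/32 = 83/32)
j = 46200 (j = (14*30)*(25 - 5*(-6) - 5*(-5) - 6*(-5)) = 420*(25 + 30 + 25 + 30) = 420*110 = 46200)
j + F(-7, -92) = 46200 + 83/32 = 1478483/32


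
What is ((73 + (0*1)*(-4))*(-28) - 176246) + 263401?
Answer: 85111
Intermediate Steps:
((73 + (0*1)*(-4))*(-28) - 176246) + 263401 = ((73 + 0*(-4))*(-28) - 176246) + 263401 = ((73 + 0)*(-28) - 176246) + 263401 = (73*(-28) - 176246) + 263401 = (-2044 - 176246) + 263401 = -178290 + 263401 = 85111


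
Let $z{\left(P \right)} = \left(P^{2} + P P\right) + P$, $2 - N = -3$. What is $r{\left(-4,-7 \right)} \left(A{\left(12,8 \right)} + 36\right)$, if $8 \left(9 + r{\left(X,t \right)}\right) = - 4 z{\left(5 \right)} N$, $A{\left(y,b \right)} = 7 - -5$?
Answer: $-7032$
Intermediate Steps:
$N = 5$ ($N = 2 - -3 = 2 + 3 = 5$)
$A{\left(y,b \right)} = 12$ ($A{\left(y,b \right)} = 7 + 5 = 12$)
$z{\left(P \right)} = P + 2 P^{2}$ ($z{\left(P \right)} = \left(P^{2} + P^{2}\right) + P = 2 P^{2} + P = P + 2 P^{2}$)
$r{\left(X,t \right)} = - \frac{293}{2}$ ($r{\left(X,t \right)} = -9 + \frac{- 4 \cdot 5 \left(1 + 2 \cdot 5\right) 5}{8} = -9 + \frac{- 4 \cdot 5 \left(1 + 10\right) 5}{8} = -9 + \frac{- 4 \cdot 5 \cdot 11 \cdot 5}{8} = -9 + \frac{\left(-4\right) 55 \cdot 5}{8} = -9 + \frac{\left(-220\right) 5}{8} = -9 + \frac{1}{8} \left(-1100\right) = -9 - \frac{275}{2} = - \frac{293}{2}$)
$r{\left(-4,-7 \right)} \left(A{\left(12,8 \right)} + 36\right) = - \frac{293 \left(12 + 36\right)}{2} = \left(- \frac{293}{2}\right) 48 = -7032$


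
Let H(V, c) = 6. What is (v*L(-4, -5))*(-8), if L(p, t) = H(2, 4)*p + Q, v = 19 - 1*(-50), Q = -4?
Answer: 15456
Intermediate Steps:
v = 69 (v = 19 + 50 = 69)
L(p, t) = -4 + 6*p (L(p, t) = 6*p - 4 = -4 + 6*p)
(v*L(-4, -5))*(-8) = (69*(-4 + 6*(-4)))*(-8) = (69*(-4 - 24))*(-8) = (69*(-28))*(-8) = -1932*(-8) = 15456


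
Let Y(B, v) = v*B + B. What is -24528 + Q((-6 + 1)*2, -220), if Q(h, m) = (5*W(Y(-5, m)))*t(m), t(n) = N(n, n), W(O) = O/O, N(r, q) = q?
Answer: -25628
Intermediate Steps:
Y(B, v) = B + B*v (Y(B, v) = B*v + B = B + B*v)
W(O) = 1
t(n) = n
Q(h, m) = 5*m (Q(h, m) = (5*1)*m = 5*m)
-24528 + Q((-6 + 1)*2, -220) = -24528 + 5*(-220) = -24528 - 1100 = -25628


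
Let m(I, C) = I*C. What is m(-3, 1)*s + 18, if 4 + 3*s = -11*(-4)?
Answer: -22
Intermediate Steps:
m(I, C) = C*I
s = 40/3 (s = -4/3 + (-11*(-4))/3 = -4/3 + (⅓)*44 = -4/3 + 44/3 = 40/3 ≈ 13.333)
m(-3, 1)*s + 18 = (1*(-3))*(40/3) + 18 = -3*40/3 + 18 = -40 + 18 = -22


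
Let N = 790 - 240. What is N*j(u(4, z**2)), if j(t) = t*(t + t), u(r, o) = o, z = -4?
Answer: 281600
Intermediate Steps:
j(t) = 2*t**2 (j(t) = t*(2*t) = 2*t**2)
N = 550
N*j(u(4, z**2)) = 550*(2*((-4)**2)**2) = 550*(2*16**2) = 550*(2*256) = 550*512 = 281600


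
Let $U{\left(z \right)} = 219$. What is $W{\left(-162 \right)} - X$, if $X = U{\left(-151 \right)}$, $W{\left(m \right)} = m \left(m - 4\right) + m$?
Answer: $26511$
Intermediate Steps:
$W{\left(m \right)} = m + m \left(-4 + m\right)$ ($W{\left(m \right)} = m \left(-4 + m\right) + m = m + m \left(-4 + m\right)$)
$X = 219$
$W{\left(-162 \right)} - X = - 162 \left(-3 - 162\right) - 219 = \left(-162\right) \left(-165\right) - 219 = 26730 - 219 = 26511$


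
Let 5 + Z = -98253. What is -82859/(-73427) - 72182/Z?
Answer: 6720833668/3607395083 ≈ 1.8631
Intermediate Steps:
Z = -98258 (Z = -5 - 98253 = -98258)
-82859/(-73427) - 72182/Z = -82859/(-73427) - 72182/(-98258) = -82859*(-1/73427) - 72182*(-1/98258) = 82859/73427 + 36091/49129 = 6720833668/3607395083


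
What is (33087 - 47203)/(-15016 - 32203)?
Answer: 14116/47219 ≈ 0.29895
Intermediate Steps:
(33087 - 47203)/(-15016 - 32203) = -14116/(-47219) = -14116*(-1/47219) = 14116/47219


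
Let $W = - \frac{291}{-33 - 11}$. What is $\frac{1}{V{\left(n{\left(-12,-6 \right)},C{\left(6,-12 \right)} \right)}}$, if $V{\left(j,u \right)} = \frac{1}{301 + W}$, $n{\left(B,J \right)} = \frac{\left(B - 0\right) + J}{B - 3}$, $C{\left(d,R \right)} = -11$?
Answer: $\frac{13535}{44} \approx 307.61$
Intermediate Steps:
$n{\left(B,J \right)} = \frac{B + J}{-3 + B}$ ($n{\left(B,J \right)} = \frac{\left(B + 0\right) + J}{-3 + B} = \frac{B + J}{-3 + B}$)
$W = \frac{291}{44}$ ($W = - \frac{291}{-44} = \left(-291\right) \left(- \frac{1}{44}\right) = \frac{291}{44} \approx 6.6136$)
$V{\left(j,u \right)} = \frac{44}{13535}$ ($V{\left(j,u \right)} = \frac{1}{301 + \frac{291}{44}} = \frac{1}{\frac{13535}{44}} = \frac{44}{13535}$)
$\frac{1}{V{\left(n{\left(-12,-6 \right)},C{\left(6,-12 \right)} \right)}} = \frac{1}{\frac{44}{13535}} = \frac{13535}{44}$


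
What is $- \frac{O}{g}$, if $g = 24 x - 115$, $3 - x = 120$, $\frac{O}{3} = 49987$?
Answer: $\frac{4053}{79} \approx 51.304$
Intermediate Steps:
$O = 149961$ ($O = 3 \cdot 49987 = 149961$)
$x = -117$ ($x = 3 - 120 = -117$)
$g = -2923$ ($g = 24 \left(-117\right) - 115 = -2808 - 115 = -2923$)
$- \frac{O}{g} = - \frac{149961}{-2923} = - \frac{149961 \left(-1\right)}{2923} = \left(-1\right) \left(- \frac{4053}{79}\right) = \frac{4053}{79}$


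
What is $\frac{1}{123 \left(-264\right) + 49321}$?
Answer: $\frac{1}{16849} \approx 5.9351 \cdot 10^{-5}$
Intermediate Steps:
$\frac{1}{123 \left(-264\right) + 49321} = \frac{1}{-32472 + 49321} = \frac{1}{16849}$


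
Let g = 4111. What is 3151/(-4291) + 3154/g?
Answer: 580053/17640301 ≈ 0.032882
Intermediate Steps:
3151/(-4291) + 3154/g = 3151/(-4291) + 3154/4111 = 3151*(-1/4291) + 3154*(1/4111) = -3151/4291 + 3154/4111 = 580053/17640301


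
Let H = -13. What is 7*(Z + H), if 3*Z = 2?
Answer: -259/3 ≈ -86.333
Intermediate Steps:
Z = ⅔ (Z = (⅓)*2 = ⅔ ≈ 0.66667)
7*(Z + H) = 7*(⅔ - 13) = 7*(-37/3) = -259/3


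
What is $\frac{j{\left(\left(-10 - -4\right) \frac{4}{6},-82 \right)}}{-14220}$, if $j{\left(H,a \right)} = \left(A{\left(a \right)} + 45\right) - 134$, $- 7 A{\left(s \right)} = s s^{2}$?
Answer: $- \frac{110149}{19908} \approx -5.5329$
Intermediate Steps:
$A{\left(s \right)} = - \frac{s^{3}}{7}$ ($A{\left(s \right)} = - \frac{s s^{2}}{7} = - \frac{s^{3}}{7}$)
$j{\left(H,a \right)} = -89 - \frac{a^{3}}{7}$ ($j{\left(H,a \right)} = \left(- \frac{a^{3}}{7} + 45\right) - 134 = \left(45 - \frac{a^{3}}{7}\right) - 134 = -89 - \frac{a^{3}}{7}$)
$\frac{j{\left(\left(-10 - -4\right) \frac{4}{6},-82 \right)}}{-14220} = \frac{-89 - \frac{\left(-82\right)^{3}}{7}}{-14220} = \left(-89 - - \frac{551368}{7}\right) \left(- \frac{1}{14220}\right) = \left(-89 + \frac{551368}{7}\right) \left(- \frac{1}{14220}\right) = \frac{550745}{7} \left(- \frac{1}{14220}\right) = - \frac{110149}{19908}$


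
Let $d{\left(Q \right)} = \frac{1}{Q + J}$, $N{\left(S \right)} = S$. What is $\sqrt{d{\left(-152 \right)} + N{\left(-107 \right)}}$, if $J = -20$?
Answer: $\frac{3 i \sqrt{87935}}{86} \approx 10.344 i$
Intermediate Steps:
$d{\left(Q \right)} = \frac{1}{-20 + Q}$ ($d{\left(Q \right)} = \frac{1}{Q - 20} = \frac{1}{-20 + Q}$)
$\sqrt{d{\left(-152 \right)} + N{\left(-107 \right)}} = \sqrt{\frac{1}{-20 - 152} - 107} = \sqrt{\frac{1}{-172} - 107} = \sqrt{- \frac{1}{172} - 107} = \sqrt{- \frac{18405}{172}} = \frac{3 i \sqrt{87935}}{86}$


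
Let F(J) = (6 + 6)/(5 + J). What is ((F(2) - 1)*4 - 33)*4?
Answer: -844/7 ≈ -120.57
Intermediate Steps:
F(J) = 12/(5 + J)
((F(2) - 1)*4 - 33)*4 = ((12/(5 + 2) - 1)*4 - 33)*4 = ((12/7 - 1)*4 - 33)*4 = ((5/7)*4 - 33)*4 = (20/7 - 33)*4 = -211/7*4 = -844/7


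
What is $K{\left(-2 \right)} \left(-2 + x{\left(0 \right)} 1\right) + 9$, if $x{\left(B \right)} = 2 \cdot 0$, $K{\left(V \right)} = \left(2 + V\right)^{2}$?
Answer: $9$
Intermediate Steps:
$x{\left(B \right)} = 0$
$K{\left(-2 \right)} \left(-2 + x{\left(0 \right)} 1\right) + 9 = \left(2 - 2\right)^{2} \left(-2 + 0 \cdot 1\right) + 9 = 0^{2} \left(-2 + 0\right) + 9 = 0 \left(-2\right) + 9 = 0 + 9 = 9$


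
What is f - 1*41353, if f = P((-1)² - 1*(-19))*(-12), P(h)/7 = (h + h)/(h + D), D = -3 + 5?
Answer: -456563/11 ≈ -41506.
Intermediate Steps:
D = 2
P(h) = 14*h/(2 + h) (P(h) = 7*((h + h)/(h + 2)) = 7*((2*h)/(2 + h)) = 7*(2*h/(2 + h)) = 14*h/(2 + h))
f = -1680/11 (f = (14*((-1)² - 1*(-19))/(2 + ((-1)² - 1*(-19))))*(-12) = (14*(1 + 19)/(2 + (1 + 19)))*(-12) = (14*20/(2 + 20))*(-12) = (14*20/22)*(-12) = (14*20*(1/22))*(-12) = (140/11)*(-12) = -1680/11 ≈ -152.73)
f - 1*41353 = -1680/11 - 1*41353 = -1680/11 - 41353 = -456563/11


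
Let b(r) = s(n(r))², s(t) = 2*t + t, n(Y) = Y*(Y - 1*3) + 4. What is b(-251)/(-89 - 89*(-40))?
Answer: 12195247692/1157 ≈ 1.0540e+7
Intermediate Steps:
n(Y) = 4 + Y*(-3 + Y) (n(Y) = Y*(Y - 3) + 4 = Y*(-3 + Y) + 4 = 4 + Y*(-3 + Y))
s(t) = 3*t
b(r) = (12 - 9*r + 3*r²)² (b(r) = (3*(4 + r² - 3*r))² = (12 - 9*r + 3*r²)²)
b(-251)/(-89 - 89*(-40)) = (9*(4 + (-251)² - 3*(-251))²)/(-89 - 89*(-40)) = (9*(4 + 63001 + 753)²)/(-89 + 3560) = (9*63758²)/3471 = (9*4065082564)*(1/3471) = 36585743076*(1/3471) = 12195247692/1157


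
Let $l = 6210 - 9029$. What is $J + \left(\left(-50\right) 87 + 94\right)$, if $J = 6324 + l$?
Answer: $-751$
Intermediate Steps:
$l = -2819$
$J = 3505$ ($J = 6324 - 2819 = 3505$)
$J + \left(\left(-50\right) 87 + 94\right) = 3505 + \left(\left(-50\right) 87 + 94\right) = 3505 + \left(-4350 + 94\right) = 3505 - 4256 = -751$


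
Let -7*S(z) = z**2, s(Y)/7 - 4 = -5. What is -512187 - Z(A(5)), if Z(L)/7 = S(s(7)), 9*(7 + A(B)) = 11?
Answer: -512138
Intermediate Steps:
s(Y) = -7 (s(Y) = 28 + 7*(-5) = 28 - 35 = -7)
S(z) = -z**2/7
A(B) = -52/9 (A(B) = -7 + (1/9)*11 = -7 + 11/9 = -52/9)
Z(L) = -49 (Z(L) = 7*(-1/7*(-7)**2) = 7*(-1/7*49) = 7*(-7) = -49)
-512187 - Z(A(5)) = -512187 - 1*(-49) = -512187 + 49 = -512138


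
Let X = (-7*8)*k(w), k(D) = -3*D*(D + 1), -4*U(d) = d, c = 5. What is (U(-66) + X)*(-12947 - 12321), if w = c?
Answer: -127767642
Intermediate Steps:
w = 5
U(d) = -d/4
k(D) = -3*D*(1 + D)
X = 5040 (X = (-7*8)*(-3*5*(1 + 5)) = -(-168)*5*6 = -56*(-90) = 5040)
(U(-66) + X)*(-12947 - 12321) = (-¼*(-66) + 5040)*(-12947 - 12321) = (33/2 + 5040)*(-25268) = (10113/2)*(-25268) = -127767642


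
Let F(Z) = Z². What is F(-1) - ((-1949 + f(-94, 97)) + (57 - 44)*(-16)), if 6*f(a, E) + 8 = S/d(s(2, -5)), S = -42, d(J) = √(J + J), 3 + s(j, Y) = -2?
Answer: 6478/3 - 7*I*√10/10 ≈ 2159.3 - 2.2136*I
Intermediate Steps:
s(j, Y) = -5 (s(j, Y) = -3 - 2 = -5)
d(J) = √2*√J (d(J) = √(2*J) = √2*√J)
f(a, E) = -4/3 + 7*I*√10/10 (f(a, E) = -4/3 + (-42*(-I*√10/10))/6 = -4/3 + (-(-21)*I*√10/5)/6 = -4/3 + (21*I*√10/5)/6 = -4/3 + 7*I*√10/10)
F(-1) - ((-1949 + f(-94, 97)) + (57 - 44)*(-16)) = (-1)² - ((-1949 + (-4/3 + 7*I*√10/10)) + (57 - 44)*(-16)) = 1 - ((-5851/3 + 7*I*√10/10) + 13*(-16)) = 1 - ((-5851/3 + 7*I*√10/10) - 208) = 1 - (-6475/3 + 7*I*√10/10) = 1 + (6475/3 - 7*I*√10/10) = 6478/3 - 7*I*√10/10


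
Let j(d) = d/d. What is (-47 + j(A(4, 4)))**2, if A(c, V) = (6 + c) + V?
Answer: 2116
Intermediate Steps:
A(c, V) = 6 + V + c
j(d) = 1
(-47 + j(A(4, 4)))**2 = (-47 + 1)**2 = (-46)**2 = 2116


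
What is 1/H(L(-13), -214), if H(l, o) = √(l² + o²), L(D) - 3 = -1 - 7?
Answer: √45821/45821 ≈ 0.0046716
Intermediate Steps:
L(D) = -5 (L(D) = 3 + (-1 - 7) = 3 - 8 = -5)
1/H(L(-13), -214) = 1/(√((-5)² + (-214)²)) = 1/(√(25 + 45796)) = 1/(√45821) = √45821/45821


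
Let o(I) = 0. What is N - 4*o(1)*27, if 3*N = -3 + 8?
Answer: 5/3 ≈ 1.6667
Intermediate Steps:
N = 5/3 (N = (-3 + 8)/3 = (1/3)*5 = 5/3 ≈ 1.6667)
N - 4*o(1)*27 = 5/3 - 4*0*27 = 5/3 + 0*27 = 5/3 + 0 = 5/3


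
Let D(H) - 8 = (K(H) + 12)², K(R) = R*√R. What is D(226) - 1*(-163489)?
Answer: 11706817 + 5424*√226 ≈ 1.1788e+7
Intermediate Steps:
K(R) = R^(3/2)
D(H) = 8 + (12 + H^(3/2))² (D(H) = 8 + (H^(3/2) + 12)² = 8 + (12 + H^(3/2))²)
D(226) - 1*(-163489) = (8 + (12 + 226^(3/2))²) - 1*(-163489) = (8 + (12 + 226*√226)²) + 163489 = 163497 + (12 + 226*√226)²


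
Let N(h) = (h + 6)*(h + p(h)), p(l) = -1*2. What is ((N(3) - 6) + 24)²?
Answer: 729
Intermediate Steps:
p(l) = -2
N(h) = (-2 + h)*(6 + h) (N(h) = (h + 6)*(h - 2) = (6 + h)*(-2 + h) = (-2 + h)*(6 + h))
((N(3) - 6) + 24)² = (((-12 + 3² + 4*3) - 6) + 24)² = (((-12 + 9 + 12) - 6) + 24)² = ((9 - 6) + 24)² = (3 + 24)² = 27² = 729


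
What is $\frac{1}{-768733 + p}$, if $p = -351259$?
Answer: $- \frac{1}{1119992} \approx -8.9286 \cdot 10^{-7}$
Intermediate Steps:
$\frac{1}{-768733 + p} = \frac{1}{-768733 - 351259} = \frac{1}{-1119992} = - \frac{1}{1119992}$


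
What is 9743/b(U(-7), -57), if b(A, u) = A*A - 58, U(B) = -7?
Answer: -9743/9 ≈ -1082.6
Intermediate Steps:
b(A, u) = -58 + A² (b(A, u) = A² - 58 = -58 + A²)
9743/b(U(-7), -57) = 9743/(-58 + (-7)²) = 9743/(-58 + 49) = 9743/(-9) = 9743*(-⅑) = -9743/9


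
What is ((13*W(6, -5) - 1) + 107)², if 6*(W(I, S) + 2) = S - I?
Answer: 113569/36 ≈ 3154.7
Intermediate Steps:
W(I, S) = -2 - I/6 + S/6 (W(I, S) = -2 + (S - I)/6 = -2 + (-I/6 + S/6) = -2 - I/6 + S/6)
((13*W(6, -5) - 1) + 107)² = ((13*(-2 - ⅙*6 + (⅙)*(-5)) - 1) + 107)² = ((13*(-2 - 1 - ⅚) - 1) + 107)² = ((13*(-23/6) - 1) + 107)² = ((-299/6 - 1) + 107)² = (-305/6 + 107)² = (337/6)² = 113569/36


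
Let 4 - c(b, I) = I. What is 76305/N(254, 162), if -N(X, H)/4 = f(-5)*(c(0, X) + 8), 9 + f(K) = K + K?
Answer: -76305/18392 ≈ -4.1488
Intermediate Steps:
f(K) = -9 + 2*K (f(K) = -9 + (K + K) = -9 + 2*K)
c(b, I) = 4 - I
N(X, H) = 912 - 76*X (N(X, H) = -4*(-9 + 2*(-5))*((4 - X) + 8) = -4*(-9 - 10)*(12 - X) = -(-76)*(12 - X) = -4*(-228 + 19*X) = 912 - 76*X)
76305/N(254, 162) = 76305/(912 - 76*254) = 76305/(912 - 19304) = 76305/(-18392) = 76305*(-1/18392) = -76305/18392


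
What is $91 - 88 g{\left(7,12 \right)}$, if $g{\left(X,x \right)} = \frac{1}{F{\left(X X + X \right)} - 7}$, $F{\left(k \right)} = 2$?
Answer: $\frac{543}{5} \approx 108.6$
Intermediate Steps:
$g{\left(X,x \right)} = - \frac{1}{5}$ ($g{\left(X,x \right)} = \frac{1}{2 - 7} = \frac{1}{-5} = - \frac{1}{5}$)
$91 - 88 g{\left(7,12 \right)} = 91 - - \frac{88}{5} = 91 + \frac{88}{5} = \frac{543}{5}$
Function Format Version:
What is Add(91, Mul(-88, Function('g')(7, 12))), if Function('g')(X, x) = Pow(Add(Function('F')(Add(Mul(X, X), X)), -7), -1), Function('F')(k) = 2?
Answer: Rational(543, 5) ≈ 108.60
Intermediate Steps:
Function('g')(X, x) = Rational(-1, 5) (Function('g')(X, x) = Pow(Add(2, -7), -1) = Pow(-5, -1) = Rational(-1, 5))
Add(91, Mul(-88, Function('g')(7, 12))) = Add(91, Mul(-88, Rational(-1, 5))) = Add(91, Rational(88, 5)) = Rational(543, 5)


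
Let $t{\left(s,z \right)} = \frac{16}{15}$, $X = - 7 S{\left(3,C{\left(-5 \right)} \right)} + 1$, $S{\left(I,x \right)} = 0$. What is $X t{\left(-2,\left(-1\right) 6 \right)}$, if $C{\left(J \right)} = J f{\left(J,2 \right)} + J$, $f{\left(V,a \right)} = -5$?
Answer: $\frac{16}{15} \approx 1.0667$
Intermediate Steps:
$C{\left(J \right)} = - 4 J$ ($C{\left(J \right)} = J \left(-5\right) + J = - 5 J + J = - 4 J$)
$X = 1$ ($X = \left(-7\right) 0 + 1 = 0 + 1 = 1$)
$t{\left(s,z \right)} = \frac{16}{15}$ ($t{\left(s,z \right)} = 16 \cdot \frac{1}{15} = \frac{16}{15}$)
$X t{\left(-2,\left(-1\right) 6 \right)} = 1 \cdot \frac{16}{15} = \frac{16}{15}$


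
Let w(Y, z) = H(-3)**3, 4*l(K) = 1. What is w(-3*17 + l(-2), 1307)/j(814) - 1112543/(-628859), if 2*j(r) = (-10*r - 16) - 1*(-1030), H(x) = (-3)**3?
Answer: 2334546058/320089231 ≈ 7.2934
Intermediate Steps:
l(K) = 1/4 (l(K) = (1/4)*1 = 1/4)
H(x) = -27
j(r) = 507 - 5*r (j(r) = ((-10*r - 16) - 1*(-1030))/2 = ((-16 - 10*r) + 1030)/2 = (1014 - 10*r)/2 = 507 - 5*r)
w(Y, z) = -19683 (w(Y, z) = (-27)**3 = -19683)
w(-3*17 + l(-2), 1307)/j(814) - 1112543/(-628859) = -19683/(507 - 5*814) - 1112543/(-628859) = -19683/(507 - 4070) - 1112543*(-1/628859) = -19683/(-3563) + 1112543/628859 = -19683*(-1/3563) + 1112543/628859 = 19683/3563 + 1112543/628859 = 2334546058/320089231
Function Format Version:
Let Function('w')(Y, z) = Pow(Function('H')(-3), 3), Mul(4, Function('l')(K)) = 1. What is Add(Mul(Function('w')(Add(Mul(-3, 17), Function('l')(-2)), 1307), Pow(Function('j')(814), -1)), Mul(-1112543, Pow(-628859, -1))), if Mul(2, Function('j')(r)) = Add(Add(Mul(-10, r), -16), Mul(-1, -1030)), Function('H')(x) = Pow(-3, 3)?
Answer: Rational(2334546058, 320089231) ≈ 7.2934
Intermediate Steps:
Function('l')(K) = Rational(1, 4) (Function('l')(K) = Mul(Rational(1, 4), 1) = Rational(1, 4))
Function('H')(x) = -27
Function('j')(r) = Add(507, Mul(-5, r)) (Function('j')(r) = Mul(Rational(1, 2), Add(Add(Mul(-10, r), -16), Mul(-1, -1030))) = Mul(Rational(1, 2), Add(Add(-16, Mul(-10, r)), 1030)) = Mul(Rational(1, 2), Add(1014, Mul(-10, r))) = Add(507, Mul(-5, r)))
Function('w')(Y, z) = -19683 (Function('w')(Y, z) = Pow(-27, 3) = -19683)
Add(Mul(Function('w')(Add(Mul(-3, 17), Function('l')(-2)), 1307), Pow(Function('j')(814), -1)), Mul(-1112543, Pow(-628859, -1))) = Add(Mul(-19683, Pow(Add(507, Mul(-5, 814)), -1)), Mul(-1112543, Pow(-628859, -1))) = Add(Mul(-19683, Pow(Add(507, -4070), -1)), Mul(-1112543, Rational(-1, 628859))) = Add(Mul(-19683, Pow(-3563, -1)), Rational(1112543, 628859)) = Add(Mul(-19683, Rational(-1, 3563)), Rational(1112543, 628859)) = Add(Rational(19683, 3563), Rational(1112543, 628859)) = Rational(2334546058, 320089231)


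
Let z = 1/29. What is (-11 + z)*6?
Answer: -1908/29 ≈ -65.793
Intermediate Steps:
z = 1/29 ≈ 0.034483
(-11 + z)*6 = (-11 + 1/29)*6 = -318/29*6 = -1908/29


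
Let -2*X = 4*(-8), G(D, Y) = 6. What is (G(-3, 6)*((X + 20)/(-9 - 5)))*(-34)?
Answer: 3672/7 ≈ 524.57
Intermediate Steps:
X = 16 (X = -2*(-8) = -½*(-32) = 16)
(G(-3, 6)*((X + 20)/(-9 - 5)))*(-34) = (6*((16 + 20)/(-9 - 5)))*(-34) = (6*(36/(-14)))*(-34) = (6*(36*(-1/14)))*(-34) = (6*(-18/7))*(-34) = -108/7*(-34) = 3672/7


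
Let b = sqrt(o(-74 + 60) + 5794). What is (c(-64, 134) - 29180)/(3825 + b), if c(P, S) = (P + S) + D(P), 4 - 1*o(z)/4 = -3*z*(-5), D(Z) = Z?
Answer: -153918/20171 + 1006*sqrt(266)/100855 ≈ -7.4680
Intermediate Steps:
o(z) = 16 - 60*z (o(z) = 16 - 4*(-3*z)*(-5) = 16 - 60*z)
c(P, S) = S + 2*P (c(P, S) = (P + S) + P = S + 2*P)
b = 5*sqrt(266) (b = sqrt((16 - 60*(-74 + 60)) + 5794) = sqrt((16 - 60*(-14)) + 5794) = sqrt((16 + 840) + 5794) = sqrt(856 + 5794) = sqrt(6650) = 5*sqrt(266) ≈ 81.547)
(c(-64, 134) - 29180)/(3825 + b) = ((134 + 2*(-64)) - 29180)/(3825 + 5*sqrt(266)) = ((134 - 128) - 29180)/(3825 + 5*sqrt(266)) = (6 - 29180)/(3825 + 5*sqrt(266)) = -29174/(3825 + 5*sqrt(266))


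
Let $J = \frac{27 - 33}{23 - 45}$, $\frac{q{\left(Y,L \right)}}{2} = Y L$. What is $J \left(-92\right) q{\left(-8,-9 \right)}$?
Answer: $- \frac{39744}{11} \approx -3613.1$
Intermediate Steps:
$q{\left(Y,L \right)} = 2 L Y$ ($q{\left(Y,L \right)} = 2 Y L = 2 L Y$)
$J = \frac{3}{11}$ ($J = - \frac{6}{-22} = \left(-6\right) \left(- \frac{1}{22}\right) = \frac{3}{11} \approx 0.27273$)
$J \left(-92\right) q{\left(-8,-9 \right)} = \frac{3}{11} \left(-92\right) 2 \left(-9\right) \left(-8\right) = \left(- \frac{276}{11}\right) 144 = - \frac{39744}{11}$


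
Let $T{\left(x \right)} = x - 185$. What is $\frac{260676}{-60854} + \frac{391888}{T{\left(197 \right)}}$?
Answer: $\frac{2980603030}{91281} \approx 32653.0$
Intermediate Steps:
$T{\left(x \right)} = -185 + x$ ($T{\left(x \right)} = x - 185 = -185 + x$)
$\frac{260676}{-60854} + \frac{391888}{T{\left(197 \right)}} = \frac{260676}{-60854} + \frac{391888}{-185 + 197} = 260676 \left(- \frac{1}{60854}\right) + \frac{391888}{12} = - \frac{130338}{30427} + 391888 \cdot \frac{1}{12} = - \frac{130338}{30427} + \frac{97972}{3} = \frac{2980603030}{91281}$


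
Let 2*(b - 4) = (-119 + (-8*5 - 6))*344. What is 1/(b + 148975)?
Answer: 1/120599 ≈ 8.2919e-6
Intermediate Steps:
b = -28376 (b = 4 + ((-119 + (-8*5 - 6))*344)/2 = 4 + ((-119 + (-40 - 6))*344)/2 = 4 + ((-119 - 46)*344)/2 = 4 + (-165*344)/2 = 4 + (½)*(-56760) = 4 - 28380 = -28376)
1/(b + 148975) = 1/(-28376 + 148975) = 1/120599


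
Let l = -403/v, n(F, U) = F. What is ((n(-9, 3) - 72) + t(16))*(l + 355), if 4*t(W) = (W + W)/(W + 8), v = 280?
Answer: -3992879/140 ≈ -28521.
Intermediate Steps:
t(W) = W/(2*(8 + W)) (t(W) = ((W + W)/(W + 8))/4 = ((2*W)/(8 + W))/4 = (2*W/(8 + W))/4 = W/(2*(8 + W)))
l = -403/280 ≈ -1.4393
((n(-9, 3) - 72) + t(16))*(l + 355) = ((-9 - 72) + (½)*16/(8 + 16))*(-403/280 + 355) = (-81 + (½)*16/24)*(98997/280) = (-81 + (½)*16*(1/24))*(98997/280) = (-81 + ⅓)*(98997/280) = -242/3*98997/280 = -3992879/140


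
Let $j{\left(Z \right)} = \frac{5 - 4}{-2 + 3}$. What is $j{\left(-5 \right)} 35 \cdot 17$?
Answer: $595$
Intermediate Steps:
$j{\left(Z \right)} = 1$ ($j{\left(Z \right)} = 1 \cdot 1^{-1} = 1 \cdot 1 = 1$)
$j{\left(-5 \right)} 35 \cdot 17 = 1 \cdot 35 \cdot 17 = 35 \cdot 17 = 595$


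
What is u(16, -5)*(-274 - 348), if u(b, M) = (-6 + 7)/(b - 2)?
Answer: -311/7 ≈ -44.429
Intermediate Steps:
u(b, M) = 1/(-2 + b)
u(16, -5)*(-274 - 348) = (-274 - 348)/(-2 + 16) = -622/14 = (1/14)*(-622) = -311/7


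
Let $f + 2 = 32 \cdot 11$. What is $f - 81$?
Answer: $269$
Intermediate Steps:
$f = 350$ ($f = -2 + 32 \cdot 11 = -2 + 352 = 350$)
$f - 81 = 350 - 81 = 269$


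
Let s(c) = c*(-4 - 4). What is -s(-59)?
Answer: -472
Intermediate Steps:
s(c) = -8*c (s(c) = c*(-8) = -8*c)
-s(-59) = -(-8)*(-59) = -1*472 = -472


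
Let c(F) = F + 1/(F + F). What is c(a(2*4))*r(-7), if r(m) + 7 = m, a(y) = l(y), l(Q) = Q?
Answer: -903/8 ≈ -112.88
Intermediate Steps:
a(y) = y
r(m) = -7 + m
c(F) = F + 1/(2*F)
c(a(2*4))*r(-7) = (2*4 + 1/(2*((2*4))))*(-7 - 7) = (8 + (½)/8)*(-14) = (8 + (½)*(⅛))*(-14) = (8 + 1/16)*(-14) = (129/16)*(-14) = -903/8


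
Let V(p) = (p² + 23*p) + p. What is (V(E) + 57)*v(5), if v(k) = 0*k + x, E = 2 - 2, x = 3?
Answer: 171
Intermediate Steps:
E = 0
V(p) = p² + 24*p
v(k) = 3 (v(k) = 0*k + 3 = 0 + 3 = 3)
(V(E) + 57)*v(5) = (0*(24 + 0) + 57)*3 = (0*24 + 57)*3 = (0 + 57)*3 = 57*3 = 171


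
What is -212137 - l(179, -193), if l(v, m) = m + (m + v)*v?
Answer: -209438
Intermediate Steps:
l(v, m) = m + v*(m + v)
-212137 - l(179, -193) = -212137 - (-193 + 179² - 193*179) = -212137 - (-193 + 32041 - 34547) = -212137 - 1*(-2699) = -212137 + 2699 = -209438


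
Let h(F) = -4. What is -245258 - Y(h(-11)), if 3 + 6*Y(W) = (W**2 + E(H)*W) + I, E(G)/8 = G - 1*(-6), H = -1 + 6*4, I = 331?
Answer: -735482/3 ≈ -2.4516e+5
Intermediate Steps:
H = 23 (H = -1 + 24 = 23)
E(G) = 48 + 8*G (E(G) = 8*(G - 1*(-6)) = 8*(G + 6) = 8*(6 + G) = 48 + 8*G)
Y(W) = 164/3 + W**2/6 + 116*W/3 (Y(W) = -1/2 + ((W**2 + (48 + 8*23)*W) + 331)/6 = -1/2 + ((W**2 + (48 + 184)*W) + 331)/6 = -1/2 + ((W**2 + 232*W) + 331)/6 = -1/2 + (331 + W**2 + 232*W)/6 = -1/2 + (331/6 + W**2/6 + 116*W/3) = 164/3 + W**2/6 + 116*W/3)
-245258 - Y(h(-11)) = -245258 - (164/3 + (1/6)*(-4)**2 + (116/3)*(-4)) = -245258 - (164/3 + (1/6)*16 - 464/3) = -245258 - (164/3 + 8/3 - 464/3) = -245258 - 1*(-292/3) = -245258 + 292/3 = -735482/3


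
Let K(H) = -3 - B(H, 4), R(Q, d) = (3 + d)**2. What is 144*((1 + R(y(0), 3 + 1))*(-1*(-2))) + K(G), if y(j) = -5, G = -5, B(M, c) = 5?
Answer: 14392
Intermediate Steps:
K(H) = -8 (K(H) = -3 - 1*5 = -3 - 5 = -8)
144*((1 + R(y(0), 3 + 1))*(-1*(-2))) + K(G) = 144*((1 + (3 + (3 + 1))**2)*(-1*(-2))) - 8 = 144*((1 + (3 + 4)**2)*2) - 8 = 144*((1 + 7**2)*2) - 8 = 144*((1 + 49)*2) - 8 = 144*(50*2) - 8 = 144*100 - 8 = 14400 - 8 = 14392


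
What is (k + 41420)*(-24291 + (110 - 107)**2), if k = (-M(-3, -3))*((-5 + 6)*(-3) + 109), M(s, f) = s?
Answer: -1013482116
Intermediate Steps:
k = 318 (k = (-1*(-3))*((-5 + 6)*(-3) + 109) = 3*(1*(-3) + 109) = 3*(-3 + 109) = 3*106 = 318)
(k + 41420)*(-24291 + (110 - 107)**2) = (318 + 41420)*(-24291 + (110 - 107)**2) = 41738*(-24291 + 3**2) = 41738*(-24291 + 9) = 41738*(-24282) = -1013482116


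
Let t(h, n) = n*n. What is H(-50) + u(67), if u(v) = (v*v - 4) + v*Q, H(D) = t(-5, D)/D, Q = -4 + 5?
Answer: 4502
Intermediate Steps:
Q = 1
t(h, n) = n**2
H(D) = D (H(D) = D**2/D = D)
u(v) = -4 + v + v**2 (u(v) = (v*v - 4) + v*1 = (v**2 - 4) + v = (-4 + v**2) + v = -4 + v + v**2)
H(-50) + u(67) = -50 + (-4 + 67 + 67**2) = -50 + (-4 + 67 + 4489) = -50 + 4552 = 4502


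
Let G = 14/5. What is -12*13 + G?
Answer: -766/5 ≈ -153.20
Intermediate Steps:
G = 14/5 (G = 14*(1/5) = 14/5 ≈ 2.8000)
-12*13 + G = -12*13 + 14/5 = -156 + 14/5 = -766/5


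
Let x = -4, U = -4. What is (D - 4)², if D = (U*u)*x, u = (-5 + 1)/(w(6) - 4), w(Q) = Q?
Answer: 1296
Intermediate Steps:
u = -2 (u = (-5 + 1)/(6 - 4) = -4/2 = -4*½ = -2)
D = -32 (D = -4*(-2)*(-4) = 8*(-4) = -32)
(D - 4)² = (-32 - 4)² = (-36)² = 1296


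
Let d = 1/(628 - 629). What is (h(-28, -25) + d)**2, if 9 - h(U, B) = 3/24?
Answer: 3969/64 ≈ 62.016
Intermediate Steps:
h(U, B) = 71/8 (h(U, B) = 9 - 3/24 = 9 - 1*1/8 = 9 - 1/8 = 71/8)
d = -1 (d = 1/(-1) = -1)
(h(-28, -25) + d)**2 = (71/8 - 1)**2 = (63/8)**2 = 3969/64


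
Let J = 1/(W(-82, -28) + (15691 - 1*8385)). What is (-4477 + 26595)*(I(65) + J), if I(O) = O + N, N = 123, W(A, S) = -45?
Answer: 30192596142/7261 ≈ 4.1582e+6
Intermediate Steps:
I(O) = 123 + O (I(O) = O + 123 = 123 + O)
J = 1/7261 (J = 1/(-45 + (15691 - 1*8385)) = 1/(-45 + (15691 - 8385)) = 1/(-45 + 7306) = 1/7261 ≈ 0.00013772)
(-4477 + 26595)*(I(65) + J) = (-4477 + 26595)*((123 + 65) + 1/7261) = 22118*(188 + 1/7261) = 22118*(1365069/7261) = 30192596142/7261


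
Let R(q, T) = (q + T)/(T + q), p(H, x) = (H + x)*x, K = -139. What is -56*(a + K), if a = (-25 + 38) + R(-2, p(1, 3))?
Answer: 7000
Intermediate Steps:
p(H, x) = x*(H + x)
R(q, T) = 1 (R(q, T) = (T + q)/(T + q) = 1)
a = 14 (a = (-25 + 38) + 1 = 13 + 1 = 14)
-56*(a + K) = -56*(14 - 139) = -56*(-125) = 7000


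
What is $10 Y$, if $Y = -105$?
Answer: $-1050$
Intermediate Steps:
$10 Y = 10 \left(-105\right) = -1050$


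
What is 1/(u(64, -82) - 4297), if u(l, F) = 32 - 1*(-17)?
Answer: -1/4248 ≈ -0.00023540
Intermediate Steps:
u(l, F) = 49 (u(l, F) = 32 + 17 = 49)
1/(u(64, -82) - 4297) = 1/(49 - 4297) = 1/(-4248) = -1/4248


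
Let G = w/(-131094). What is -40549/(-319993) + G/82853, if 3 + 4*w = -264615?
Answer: 97876754861297/772358655004828 ≈ 0.12672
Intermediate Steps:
w = -132309/2 (w = -¾ + (¼)*(-264615) = -¾ - 264615/4 = -132309/2 ≈ -66155.)
G = 14701/29132 (G = -132309/2/(-131094) = -132309/2*(-1/131094) = 14701/29132 ≈ 0.50463)
-40549/(-319993) + G/82853 = -40549/(-319993) + (14701/29132)/82853 = -40549*(-1/319993) + (14701/29132)*(1/82853) = 40549/319993 + 14701/2413673596 = 97876754861297/772358655004828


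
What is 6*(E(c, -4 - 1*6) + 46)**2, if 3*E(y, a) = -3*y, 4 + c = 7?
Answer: 11094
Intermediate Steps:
c = 3 (c = -4 + 7 = 3)
E(y, a) = -y (E(y, a) = (-3*y)/3 = -y)
6*(E(c, -4 - 1*6) + 46)**2 = 6*(-1*3 + 46)**2 = 6*(-3 + 46)**2 = 6*43**2 = 6*1849 = 11094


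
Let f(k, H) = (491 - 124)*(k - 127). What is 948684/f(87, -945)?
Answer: -237171/3670 ≈ -64.624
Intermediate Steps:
f(k, H) = -46609 + 367*k (f(k, H) = 367*(-127 + k) = -46609 + 367*k)
948684/f(87, -945) = 948684/(-46609 + 367*87) = 948684/(-46609 + 31929) = 948684/(-14680) = 948684*(-1/14680) = -237171/3670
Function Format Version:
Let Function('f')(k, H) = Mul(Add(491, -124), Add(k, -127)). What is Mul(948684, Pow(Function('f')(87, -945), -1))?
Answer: Rational(-237171, 3670) ≈ -64.624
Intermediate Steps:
Function('f')(k, H) = Add(-46609, Mul(367, k)) (Function('f')(k, H) = Mul(367, Add(-127, k)) = Add(-46609, Mul(367, k)))
Mul(948684, Pow(Function('f')(87, -945), -1)) = Mul(948684, Pow(Add(-46609, Mul(367, 87)), -1)) = Mul(948684, Pow(Add(-46609, 31929), -1)) = Mul(948684, Pow(-14680, -1)) = Mul(948684, Rational(-1, 14680)) = Rational(-237171, 3670)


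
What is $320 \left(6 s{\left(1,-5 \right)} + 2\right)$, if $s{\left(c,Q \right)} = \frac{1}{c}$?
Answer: $2560$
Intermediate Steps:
$320 \left(6 s{\left(1,-5 \right)} + 2\right) = 320 \left(\frac{6}{1} + 2\right) = 320 \left(6 \cdot 1 + 2\right) = 320 \left(6 + 2\right) = 320 \cdot 8 = 2560$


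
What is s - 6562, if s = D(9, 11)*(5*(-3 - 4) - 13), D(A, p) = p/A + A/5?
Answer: -100606/15 ≈ -6707.1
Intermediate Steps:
D(A, p) = A/5 + p/A (D(A, p) = p/A + A*(1/5) = p/A + A/5 = A/5 + p/A)
s = -2176/15 (s = ((1/5)*9 + 11/9)*(5*(-3 - 4) - 13) = (9/5 + 11*(1/9))*(5*(-7) - 13) = (9/5 + 11/9)*(-35 - 13) = (136/45)*(-48) = -2176/15 ≈ -145.07)
s - 6562 = -2176/15 - 6562 = -100606/15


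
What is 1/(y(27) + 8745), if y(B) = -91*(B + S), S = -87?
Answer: 1/14205 ≈ 7.0398e-5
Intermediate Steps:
y(B) = 7917 - 91*B (y(B) = -91*(B - 87) = -91*(-87 + B) = 7917 - 91*B)
1/(y(27) + 8745) = 1/((7917 - 91*27) + 8745) = 1/((7917 - 2457) + 8745) = 1/(5460 + 8745) = 1/14205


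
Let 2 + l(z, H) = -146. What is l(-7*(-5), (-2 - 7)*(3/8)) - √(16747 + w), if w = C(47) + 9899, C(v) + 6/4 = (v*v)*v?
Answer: -148 - √521870/2 ≈ -509.20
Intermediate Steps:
C(v) = -3/2 + v³ (C(v) = -3/2 + (v*v)*v = -3/2 + v²*v = -3/2 + v³)
w = 227441/2 (w = (-3/2 + 47³) + 9899 = (-3/2 + 103823) + 9899 = 207643/2 + 9899 = 227441/2 ≈ 1.1372e+5)
l(z, H) = -148 (l(z, H) = -2 - 146 = -148)
l(-7*(-5), (-2 - 7)*(3/8)) - √(16747 + w) = -148 - √(16747 + 227441/2) = -148 - √(260935/2) = -148 - √521870/2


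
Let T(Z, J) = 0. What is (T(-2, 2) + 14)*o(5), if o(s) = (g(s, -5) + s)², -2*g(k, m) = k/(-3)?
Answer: 8575/18 ≈ 476.39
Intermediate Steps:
g(k, m) = k/6 (g(k, m) = -k/(2*(-3)) = -k*(-1)/(2*3) = -(-1)*k/6 = k/6)
o(s) = 49*s²/36 (o(s) = (s/6 + s)² = (7*s/6)² = 49*s²/36)
(T(-2, 2) + 14)*o(5) = (0 + 14)*((49/36)*5²) = 14*((49/36)*25) = 14*(1225/36) = 8575/18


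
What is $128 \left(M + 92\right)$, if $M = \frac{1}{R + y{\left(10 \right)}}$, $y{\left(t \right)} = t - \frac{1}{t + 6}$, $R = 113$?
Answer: $\frac{23165440}{1967} \approx 11777.0$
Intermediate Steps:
$y{\left(t \right)} = t - \frac{1}{6 + t}$
$M = \frac{16}{1967}$ ($M = \frac{1}{113 + \frac{-1 + 10^{2} + 6 \cdot 10}{6 + 10}} = \frac{1}{113 + \frac{-1 + 100 + 60}{16}} = \frac{1}{113 + \frac{1}{16} \cdot 159} = \frac{1}{113 + \frac{159}{16}} = \frac{1}{\frac{1967}{16}} = \frac{16}{1967} \approx 0.0081342$)
$128 \left(M + 92\right) = 128 \left(\frac{16}{1967} + 92\right) = 128 \cdot \frac{180980}{1967} = \frac{23165440}{1967}$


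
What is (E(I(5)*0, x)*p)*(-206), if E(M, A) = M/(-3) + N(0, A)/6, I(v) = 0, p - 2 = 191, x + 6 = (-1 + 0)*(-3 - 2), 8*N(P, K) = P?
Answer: 0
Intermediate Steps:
N(P, K) = P/8
x = -1 (x = -6 + (-1 + 0)*(-3 - 2) = -6 - 1*(-5) = -6 + 5 = -1)
p = 193 (p = 2 + 191 = 193)
E(M, A) = -M/3 (E(M, A) = M/(-3) + ((1/8)*0)/6 = M*(-1/3) + 0*(1/6) = -M/3 + 0 = -M/3)
(E(I(5)*0, x)*p)*(-206) = (-0*0*193)*(-206) = (-1/3*0*193)*(-206) = (0*193)*(-206) = 0*(-206) = 0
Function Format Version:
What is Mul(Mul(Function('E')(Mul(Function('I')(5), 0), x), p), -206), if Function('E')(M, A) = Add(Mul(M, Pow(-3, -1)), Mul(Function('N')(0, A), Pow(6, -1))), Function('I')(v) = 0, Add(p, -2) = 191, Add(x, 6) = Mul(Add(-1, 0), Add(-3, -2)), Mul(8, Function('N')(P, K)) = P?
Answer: 0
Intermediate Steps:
Function('N')(P, K) = Mul(Rational(1, 8), P)
x = -1 (x = Add(-6, Mul(Add(-1, 0), Add(-3, -2))) = Add(-6, Mul(-1, -5)) = Add(-6, 5) = -1)
p = 193 (p = Add(2, 191) = 193)
Function('E')(M, A) = Mul(Rational(-1, 3), M) (Function('E')(M, A) = Add(Mul(M, Pow(-3, -1)), Mul(Mul(Rational(1, 8), 0), Pow(6, -1))) = Add(Mul(M, Rational(-1, 3)), Mul(0, Rational(1, 6))) = Add(Mul(Rational(-1, 3), M), 0) = Mul(Rational(-1, 3), M))
Mul(Mul(Function('E')(Mul(Function('I')(5), 0), x), p), -206) = Mul(Mul(Mul(Rational(-1, 3), Mul(0, 0)), 193), -206) = Mul(Mul(Mul(Rational(-1, 3), 0), 193), -206) = Mul(Mul(0, 193), -206) = Mul(0, -206) = 0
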